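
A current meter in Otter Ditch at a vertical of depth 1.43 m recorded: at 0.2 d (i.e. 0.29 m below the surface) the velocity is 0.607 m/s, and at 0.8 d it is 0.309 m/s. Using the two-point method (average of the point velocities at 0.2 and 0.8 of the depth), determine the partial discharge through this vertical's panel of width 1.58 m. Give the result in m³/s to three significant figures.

1.03 m³/s

v̄ = (0.607 + 0.309) / 2 = 0.4580 m/s
q = v̄ × d × w = 0.4580 × 1.43 × 1.58 = 1.035 m³/s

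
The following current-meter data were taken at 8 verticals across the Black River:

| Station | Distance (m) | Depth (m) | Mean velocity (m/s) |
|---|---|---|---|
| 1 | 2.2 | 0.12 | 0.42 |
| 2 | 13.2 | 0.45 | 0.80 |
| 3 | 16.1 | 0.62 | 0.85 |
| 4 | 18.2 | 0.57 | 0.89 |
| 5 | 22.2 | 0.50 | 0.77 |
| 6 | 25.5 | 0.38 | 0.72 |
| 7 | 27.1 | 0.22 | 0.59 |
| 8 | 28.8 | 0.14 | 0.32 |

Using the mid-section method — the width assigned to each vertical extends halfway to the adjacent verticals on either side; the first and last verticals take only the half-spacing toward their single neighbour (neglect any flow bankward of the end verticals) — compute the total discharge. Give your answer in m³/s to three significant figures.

7.97 m³/s

w_1 = (13.2 − 2.2)/2 = 5.5 m; q_1 = 0.42 × 0.12 × 5.5 = 0.2772 m³/s
w_2 = (16.1 − 2.2)/2 = 6.95 m; q_2 = 0.80 × 0.45 × 6.95 = 2.502 m³/s
w_3 = (18.2 − 13.2)/2 = 2.5 m; q_3 = 0.85 × 0.62 × 2.5 = 1.318 m³/s
w_4 = (22.2 − 16.1)/2 = 3.05 m; q_4 = 0.89 × 0.57 × 3.05 = 1.547 m³/s
w_5 = (25.5 − 18.2)/2 = 3.65 m; q_5 = 0.77 × 0.50 × 3.65 = 1.405 m³/s
w_6 = (27.1 − 22.2)/2 = 2.45 m; q_6 = 0.72 × 0.38 × 2.45 = 0.6703 m³/s
w_7 = (28.8 − 25.5)/2 = 1.65 m; q_7 = 0.59 × 0.22 × 1.65 = 0.2142 m³/s
w_8 = (28.8 − 27.1)/2 = 0.85 m; q_8 = 0.32 × 0.14 × 0.85 = 0.03808 m³/s
Q = Σ qᵢ = 7.972 m³/s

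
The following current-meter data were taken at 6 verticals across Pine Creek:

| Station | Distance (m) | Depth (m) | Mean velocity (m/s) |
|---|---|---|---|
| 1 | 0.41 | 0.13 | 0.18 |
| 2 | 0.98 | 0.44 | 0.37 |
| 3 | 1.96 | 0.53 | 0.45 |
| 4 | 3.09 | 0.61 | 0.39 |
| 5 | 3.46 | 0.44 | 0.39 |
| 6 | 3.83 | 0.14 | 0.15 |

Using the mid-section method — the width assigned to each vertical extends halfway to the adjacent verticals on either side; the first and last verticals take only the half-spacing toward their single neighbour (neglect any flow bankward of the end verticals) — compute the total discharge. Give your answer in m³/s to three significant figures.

w_1 = (0.98 − 0.41)/2 = 0.285 m; q_1 = 0.18 × 0.13 × 0.285 = 0.006669 m³/s
w_2 = (1.96 − 0.41)/2 = 0.775 m; q_2 = 0.37 × 0.44 × 0.775 = 0.1262 m³/s
w_3 = (3.09 − 0.98)/2 = 1.055 m; q_3 = 0.45 × 0.53 × 1.055 = 0.2516 m³/s
w_4 = (3.46 − 1.96)/2 = 0.75 m; q_4 = 0.39 × 0.61 × 0.75 = 0.1784 m³/s
w_5 = (3.83 − 3.09)/2 = 0.37 m; q_5 = 0.39 × 0.44 × 0.37 = 0.06349 m³/s
w_6 = (3.83 − 3.46)/2 = 0.185 m; q_6 = 0.15 × 0.14 × 0.185 = 0.003885 m³/s
Q = Σ qᵢ = 0.6303 m³/s

0.630 m³/s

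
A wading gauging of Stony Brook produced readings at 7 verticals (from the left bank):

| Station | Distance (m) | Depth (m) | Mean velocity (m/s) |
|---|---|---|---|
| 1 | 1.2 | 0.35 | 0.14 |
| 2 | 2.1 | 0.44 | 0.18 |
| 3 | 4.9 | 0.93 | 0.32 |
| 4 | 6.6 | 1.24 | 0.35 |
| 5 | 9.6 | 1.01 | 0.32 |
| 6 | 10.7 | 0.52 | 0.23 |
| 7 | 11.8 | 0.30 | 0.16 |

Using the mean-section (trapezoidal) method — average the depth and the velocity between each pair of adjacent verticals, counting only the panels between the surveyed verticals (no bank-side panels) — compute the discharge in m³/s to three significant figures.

Panel 1-2: Δb = 0.9 m, d̄ = (0.35+0.44)/2 = 0.395, v̄ = (0.14+0.18)/2 = 0.16 → q = 0.9×0.395×0.16 = 0.05688 m³/s
Panel 2-3: Δb = 2.8 m, d̄ = (0.44+0.93)/2 = 0.685, v̄ = (0.18+0.32)/2 = 0.25 → q = 2.8×0.685×0.25 = 0.4795 m³/s
Panel 3-4: Δb = 1.7 m, d̄ = (0.93+1.24)/2 = 1.085, v̄ = (0.32+0.35)/2 = 0.335 → q = 1.7×1.085×0.335 = 0.6179 m³/s
Panel 4-5: Δb = 3 m, d̄ = (1.24+1.01)/2 = 1.125, v̄ = (0.35+0.32)/2 = 0.335 → q = 3×1.125×0.335 = 1.131 m³/s
Panel 5-6: Δb = 1.1 m, d̄ = (1.01+0.52)/2 = 0.765, v̄ = (0.32+0.23)/2 = 0.275 → q = 1.1×0.765×0.275 = 0.2314 m³/s
Panel 6-7: Δb = 1.1 m, d̄ = (0.52+0.30)/2 = 0.41, v̄ = (0.23+0.16)/2 = 0.195 → q = 1.1×0.41×0.195 = 0.08795 m³/s
Q = Σ q = 2.604 m³/s

2.60 m³/s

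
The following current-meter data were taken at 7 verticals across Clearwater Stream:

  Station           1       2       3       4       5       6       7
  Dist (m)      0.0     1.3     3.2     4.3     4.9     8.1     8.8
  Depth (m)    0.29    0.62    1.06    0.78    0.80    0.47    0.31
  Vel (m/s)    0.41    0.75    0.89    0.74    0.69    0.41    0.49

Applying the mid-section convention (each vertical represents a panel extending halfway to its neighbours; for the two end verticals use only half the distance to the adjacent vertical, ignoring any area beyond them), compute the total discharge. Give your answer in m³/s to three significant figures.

4.20 m³/s

w_1 = (1.3 − 0.0)/2 = 0.65 m; q_1 = 0.41 × 0.29 × 0.65 = 0.07729 m³/s
w_2 = (3.2 − 0.0)/2 = 1.6 m; q_2 = 0.75 × 0.62 × 1.6 = 0.7440 m³/s
w_3 = (4.3 − 1.3)/2 = 1.5 m; q_3 = 0.89 × 1.06 × 1.5 = 1.415 m³/s
w_4 = (4.9 − 3.2)/2 = 0.85 m; q_4 = 0.74 × 0.78 × 0.85 = 0.4906 m³/s
w_5 = (8.1 − 4.3)/2 = 1.9 m; q_5 = 0.69 × 0.80 × 1.9 = 1.049 m³/s
w_6 = (8.8 − 4.9)/2 = 1.95 m; q_6 = 0.41 × 0.47 × 1.95 = 0.3758 m³/s
w_7 = (8.8 − 8.1)/2 = 0.35 m; q_7 = 0.49 × 0.31 × 0.35 = 0.05317 m³/s
Q = Σ qᵢ = 4.205 m³/s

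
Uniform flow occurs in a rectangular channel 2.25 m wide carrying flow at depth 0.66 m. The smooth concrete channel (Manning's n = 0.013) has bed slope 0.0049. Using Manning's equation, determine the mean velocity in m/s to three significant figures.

3.00 m/s

A = b·y = 2.25 × 0.66 = 1.485 m²
P = b + 2y = 2.25 + 2×0.66 = 3.570 m
R = A/P = 1.485/3.570 = 0.4160 m
Q = (1/n)·A·R^(2/3)·S^(1/2) = (1/0.013) × 1.485 × 0.4160^(2/3) × 0.0049^(1/2) = 4.456 m³/s
V = Q/A = 4.456/1.485 = 3.000 m/s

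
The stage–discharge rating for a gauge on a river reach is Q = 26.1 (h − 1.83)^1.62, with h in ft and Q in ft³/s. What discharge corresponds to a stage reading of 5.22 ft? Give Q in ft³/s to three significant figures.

189 ft³/s

Q = 26.1 × (5.22 − 1.83)^1.62 = 26.1 × 3.39^1.62 = 188.6 ft³/s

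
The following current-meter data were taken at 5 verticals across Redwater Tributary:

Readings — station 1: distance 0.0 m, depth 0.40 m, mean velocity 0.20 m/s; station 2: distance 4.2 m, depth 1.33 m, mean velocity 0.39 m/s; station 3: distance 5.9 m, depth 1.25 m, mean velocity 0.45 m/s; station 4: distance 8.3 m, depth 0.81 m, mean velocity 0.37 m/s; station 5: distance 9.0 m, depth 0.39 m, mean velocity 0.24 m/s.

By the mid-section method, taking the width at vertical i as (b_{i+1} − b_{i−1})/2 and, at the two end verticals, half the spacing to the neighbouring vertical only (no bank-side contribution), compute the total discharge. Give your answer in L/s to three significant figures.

3350 L/s

w_1 = (4.2 − 0.0)/2 = 2.1 m; q_1 = 0.20 × 0.40 × 2.1 = 0.1680 m³/s
w_2 = (5.9 − 0.0)/2 = 2.95 m; q_2 = 0.39 × 1.33 × 2.95 = 1.530 m³/s
w_3 = (8.3 − 4.2)/2 = 2.05 m; q_3 = 0.45 × 1.25 × 2.05 = 1.153 m³/s
w_4 = (9.0 − 5.9)/2 = 1.55 m; q_4 = 0.37 × 0.81 × 1.55 = 0.4645 m³/s
w_5 = (9.0 − 8.3)/2 = 0.35 m; q_5 = 0.24 × 0.39 × 0.35 = 0.03276 m³/s
Q = Σ qᵢ = 3.349 m³/s
= 3.349 × 1000 = 3349 L/s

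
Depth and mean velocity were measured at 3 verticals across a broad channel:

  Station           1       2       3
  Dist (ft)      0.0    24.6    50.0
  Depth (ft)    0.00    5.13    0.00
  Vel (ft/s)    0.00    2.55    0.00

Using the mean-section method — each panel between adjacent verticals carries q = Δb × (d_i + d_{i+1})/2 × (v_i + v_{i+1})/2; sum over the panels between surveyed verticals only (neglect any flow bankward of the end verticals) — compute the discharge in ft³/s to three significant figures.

164 ft³/s

Panel 1-2: Δb = 24.6 ft, d̄ = (0.00+5.13)/2 = 2.565, v̄ = (0.00+2.55)/2 = 1.275 → q = 24.6×2.565×1.275 = 80.45 ft³/s
Panel 2-3: Δb = 25.4 ft, d̄ = (5.13+0.00)/2 = 2.565, v̄ = (2.55+0.00)/2 = 1.275 → q = 25.4×2.565×1.275 = 83.07 ft³/s
Q = Σ q = 163.5 ft³/s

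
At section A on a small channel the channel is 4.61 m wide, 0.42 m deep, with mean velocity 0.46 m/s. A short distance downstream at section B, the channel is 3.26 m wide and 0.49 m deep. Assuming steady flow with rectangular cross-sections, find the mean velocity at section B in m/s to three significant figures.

Q = A₁V₁ = (4.61×0.42) × 0.46 = 0.8907 m³/s
A₂ = 3.26 × 0.49 = 1.597 m²
V₂ = Q/A₂ = 0.8907/1.597 = 0.5576 m/s

0.558 m/s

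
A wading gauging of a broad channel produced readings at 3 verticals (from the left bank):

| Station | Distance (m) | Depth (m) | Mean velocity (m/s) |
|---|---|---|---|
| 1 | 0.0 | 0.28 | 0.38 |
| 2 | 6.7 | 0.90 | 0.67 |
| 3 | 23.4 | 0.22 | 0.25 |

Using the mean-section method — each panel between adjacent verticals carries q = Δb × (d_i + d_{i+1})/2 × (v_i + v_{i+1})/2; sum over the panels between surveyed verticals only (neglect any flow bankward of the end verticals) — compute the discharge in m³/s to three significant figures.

6.38 m³/s

Panel 1-2: Δb = 6.7 m, d̄ = (0.28+0.90)/2 = 0.59, v̄ = (0.38+0.67)/2 = 0.525 → q = 6.7×0.59×0.525 = 2.075 m³/s
Panel 2-3: Δb = 16.7 m, d̄ = (0.90+0.22)/2 = 0.56, v̄ = (0.67+0.25)/2 = 0.46 → q = 16.7×0.56×0.46 = 4.302 m³/s
Q = Σ q = 6.377 m³/s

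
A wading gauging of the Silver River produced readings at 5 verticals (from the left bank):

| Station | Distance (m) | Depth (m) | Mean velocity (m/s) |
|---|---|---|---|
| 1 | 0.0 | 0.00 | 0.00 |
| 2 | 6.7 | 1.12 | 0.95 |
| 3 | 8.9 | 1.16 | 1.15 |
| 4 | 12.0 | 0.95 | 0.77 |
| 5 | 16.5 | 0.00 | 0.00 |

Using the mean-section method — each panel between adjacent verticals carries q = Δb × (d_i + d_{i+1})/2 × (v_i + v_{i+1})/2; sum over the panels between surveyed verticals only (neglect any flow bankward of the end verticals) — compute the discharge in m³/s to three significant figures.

8.38 m³/s

Panel 1-2: Δb = 6.7 m, d̄ = (0.00+1.12)/2 = 0.56, v̄ = (0.00+0.95)/2 = 0.475 → q = 6.7×0.56×0.475 = 1.782 m³/s
Panel 2-3: Δb = 2.2 m, d̄ = (1.12+1.16)/2 = 1.14, v̄ = (0.95+1.15)/2 = 1.05 → q = 2.2×1.14×1.05 = 2.633 m³/s
Panel 3-4: Δb = 3.1 m, d̄ = (1.16+0.95)/2 = 1.055, v̄ = (1.15+0.77)/2 = 0.96 → q = 3.1×1.055×0.96 = 3.140 m³/s
Panel 4-5: Δb = 4.5 m, d̄ = (0.95+0.00)/2 = 0.475, v̄ = (0.77+0.00)/2 = 0.385 → q = 4.5×0.475×0.385 = 0.8229 m³/s
Q = Σ q = 8.378 m³/s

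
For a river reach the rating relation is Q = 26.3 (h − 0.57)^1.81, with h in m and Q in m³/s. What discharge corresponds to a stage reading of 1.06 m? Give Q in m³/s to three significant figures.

7.23 m³/s

Q = 26.3 × (1.06 − 0.57)^1.81 = 26.3 × 0.49^1.81 = 7.231 m³/s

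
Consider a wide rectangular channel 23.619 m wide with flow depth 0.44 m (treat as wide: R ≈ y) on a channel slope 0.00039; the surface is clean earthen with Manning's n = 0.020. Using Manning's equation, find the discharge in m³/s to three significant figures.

5.94 m³/s

A = b·y = 23.619 × 0.44 = 10.39 m²
Wide channel: R ≈ y = 0.44 m
Q = (1/n)·A·R^(2/3)·S^(1/2) = (1/0.020) × 10.39 × 0.4400^(2/3) × 0.00039^(1/2) = 5.936 m³/s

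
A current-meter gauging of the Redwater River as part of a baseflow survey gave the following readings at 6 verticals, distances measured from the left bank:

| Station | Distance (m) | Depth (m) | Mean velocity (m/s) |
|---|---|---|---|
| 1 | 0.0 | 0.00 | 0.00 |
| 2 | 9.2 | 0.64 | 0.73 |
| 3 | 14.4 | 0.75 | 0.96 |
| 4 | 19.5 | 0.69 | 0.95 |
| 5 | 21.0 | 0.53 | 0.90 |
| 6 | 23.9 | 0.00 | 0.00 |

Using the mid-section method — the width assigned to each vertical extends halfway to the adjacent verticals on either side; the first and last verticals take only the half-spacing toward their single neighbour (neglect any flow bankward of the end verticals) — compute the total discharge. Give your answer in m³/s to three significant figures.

w_2 = (14.4 − 0.0)/2 = 7.2 m; q_2 = 0.73 × 0.64 × 7.2 = 3.364 m³/s
w_3 = (19.5 − 9.2)/2 = 5.15 m; q_3 = 0.96 × 0.75 × 5.15 = 3.708 m³/s
w_4 = (21.0 − 14.4)/2 = 3.3 m; q_4 = 0.95 × 0.69 × 3.3 = 2.163 m³/s
w_5 = (23.9 − 19.5)/2 = 2.2 m; q_5 = 0.90 × 0.53 × 2.2 = 1.049 m³/s
Stations 1, 6 contribute zero (depth or velocity is 0).
Q = Σ qᵢ = 10.28 m³/s

10.3 m³/s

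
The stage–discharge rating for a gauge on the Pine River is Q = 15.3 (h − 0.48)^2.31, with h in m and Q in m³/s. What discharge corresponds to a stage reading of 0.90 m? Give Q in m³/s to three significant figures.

2.06 m³/s

Q = 15.3 × (0.90 − 0.48)^2.31 = 15.3 × 0.42^2.31 = 2.063 m³/s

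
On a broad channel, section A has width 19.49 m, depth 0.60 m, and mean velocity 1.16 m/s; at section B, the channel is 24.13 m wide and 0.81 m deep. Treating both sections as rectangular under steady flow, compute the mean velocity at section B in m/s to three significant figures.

Q = A₁V₁ = (19.49×0.60) × 1.16 = 13.57 m³/s
A₂ = 24.13 × 0.81 = 19.55 m²
V₂ = Q/A₂ = 13.57/19.55 = 0.6940 m/s

0.694 m/s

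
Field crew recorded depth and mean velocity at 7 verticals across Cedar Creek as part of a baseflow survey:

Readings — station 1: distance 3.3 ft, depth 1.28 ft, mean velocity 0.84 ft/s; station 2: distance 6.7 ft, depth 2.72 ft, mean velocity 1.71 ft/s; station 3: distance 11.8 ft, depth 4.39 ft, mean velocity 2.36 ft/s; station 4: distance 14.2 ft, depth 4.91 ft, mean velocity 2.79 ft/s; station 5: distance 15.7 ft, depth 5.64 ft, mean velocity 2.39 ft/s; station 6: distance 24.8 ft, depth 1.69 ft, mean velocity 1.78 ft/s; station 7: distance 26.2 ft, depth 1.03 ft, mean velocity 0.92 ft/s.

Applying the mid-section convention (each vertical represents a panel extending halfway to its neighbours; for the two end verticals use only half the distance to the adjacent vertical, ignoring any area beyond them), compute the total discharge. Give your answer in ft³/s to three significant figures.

175 ft³/s

w_1 = (6.7 − 3.3)/2 = 1.7 ft; q_1 = 0.84 × 1.28 × 1.7 = 1.828 ft³/s
w_2 = (11.8 − 3.3)/2 = 4.25 ft; q_2 = 1.71 × 2.72 × 4.25 = 19.77 ft³/s
w_3 = (14.2 − 6.7)/2 = 3.75 ft; q_3 = 2.36 × 4.39 × 3.75 = 38.85 ft³/s
w_4 = (15.7 − 11.8)/2 = 1.95 ft; q_4 = 2.79 × 4.91 × 1.95 = 26.71 ft³/s
w_5 = (24.8 − 14.2)/2 = 5.3 ft; q_5 = 2.39 × 5.64 × 5.3 = 71.44 ft³/s
w_6 = (26.2 − 15.7)/2 = 5.25 ft; q_6 = 1.78 × 1.69 × 5.25 = 15.79 ft³/s
w_7 = (26.2 − 24.8)/2 = 0.7 ft; q_7 = 0.92 × 1.03 × 0.7 = 0.6633 ft³/s
Q = Σ qᵢ = 175.1 ft³/s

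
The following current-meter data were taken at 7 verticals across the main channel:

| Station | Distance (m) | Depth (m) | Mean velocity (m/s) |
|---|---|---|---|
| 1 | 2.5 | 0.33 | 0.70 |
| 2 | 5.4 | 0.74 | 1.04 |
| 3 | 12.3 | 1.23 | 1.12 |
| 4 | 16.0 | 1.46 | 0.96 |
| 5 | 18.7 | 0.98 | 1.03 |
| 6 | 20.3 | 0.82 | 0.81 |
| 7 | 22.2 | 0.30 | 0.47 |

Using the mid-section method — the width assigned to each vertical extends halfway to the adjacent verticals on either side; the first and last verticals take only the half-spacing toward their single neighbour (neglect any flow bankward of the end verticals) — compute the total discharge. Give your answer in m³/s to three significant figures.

w_1 = (5.4 − 2.5)/2 = 1.45 m; q_1 = 0.70 × 0.33 × 1.45 = 0.3350 m³/s
w_2 = (12.3 − 2.5)/2 = 4.9 m; q_2 = 1.04 × 0.74 × 4.9 = 3.771 m³/s
w_3 = (16.0 − 5.4)/2 = 5.3 m; q_3 = 1.12 × 1.23 × 5.3 = 7.301 m³/s
w_4 = (18.7 − 12.3)/2 = 3.2 m; q_4 = 0.96 × 1.46 × 3.2 = 4.485 m³/s
w_5 = (20.3 − 16.0)/2 = 2.15 m; q_5 = 1.03 × 0.98 × 2.15 = 2.170 m³/s
w_6 = (22.2 − 18.7)/2 = 1.75 m; q_6 = 0.81 × 0.82 × 1.75 = 1.162 m³/s
w_7 = (22.2 − 20.3)/2 = 0.95 m; q_7 = 0.47 × 0.30 × 0.95 = 0.1340 m³/s
Q = Σ qᵢ = 19.36 m³/s

19.4 m³/s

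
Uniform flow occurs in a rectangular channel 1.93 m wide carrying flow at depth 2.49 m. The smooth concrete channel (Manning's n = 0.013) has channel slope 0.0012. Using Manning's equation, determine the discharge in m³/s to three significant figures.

10.1 m³/s

A = b·y = 1.93 × 2.49 = 4.806 m²
P = b + 2y = 1.93 + 2×2.49 = 6.910 m
R = A/P = 4.806/6.910 = 0.6955 m
Q = (1/n)·A·R^(2/3)·S^(1/2) = (1/0.013) × 4.806 × 0.6955^(2/3) × 0.0012^(1/2) = 10.05 m³/s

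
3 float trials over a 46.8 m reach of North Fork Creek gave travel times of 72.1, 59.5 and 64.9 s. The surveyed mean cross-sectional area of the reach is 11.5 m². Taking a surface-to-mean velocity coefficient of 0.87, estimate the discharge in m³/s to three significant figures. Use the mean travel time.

7.15 m³/s

t̄ = (72.1 + 59.5 + 64.9) / 3 = 65.5 s
v_surface = L / t̄ = 46.8 / 65.5 = 0.7145 m/s
v_mean = 0.87 × 0.7145 = 0.6216 m/s
Q = A × v_mean = 11.5 × 0.6216 = 7.149 m³/s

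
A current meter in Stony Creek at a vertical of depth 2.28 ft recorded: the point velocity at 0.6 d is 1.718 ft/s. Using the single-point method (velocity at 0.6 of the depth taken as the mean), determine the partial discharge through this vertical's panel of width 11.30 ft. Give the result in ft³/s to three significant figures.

v̄ = v₀.₆ = 1.718 ft/s
q = v̄ × d × w = 1.718 × 2.28 × 11.30 = 44.26 ft³/s

44.3 ft³/s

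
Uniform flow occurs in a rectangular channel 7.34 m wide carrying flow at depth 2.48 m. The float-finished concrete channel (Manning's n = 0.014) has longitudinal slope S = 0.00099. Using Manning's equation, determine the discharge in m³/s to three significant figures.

A = b·y = 7.34 × 2.48 = 18.20 m²
P = b + 2y = 7.34 + 2×2.48 = 12.30 m
R = A/P = 18.20/12.30 = 1.480 m
Q = (1/n)·A·R^(2/3)·S^(1/2) = (1/0.014) × 18.20 × 1.480^(2/3) × 0.00099^(1/2) = 53.13 m³/s

53.1 m³/s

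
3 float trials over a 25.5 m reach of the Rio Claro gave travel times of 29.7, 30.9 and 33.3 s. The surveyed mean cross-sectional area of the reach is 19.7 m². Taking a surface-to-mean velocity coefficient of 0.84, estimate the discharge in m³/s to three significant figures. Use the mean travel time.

t̄ = (29.7 + 30.9 + 33.3) / 3 = 31.3 s
v_surface = L / t̄ = 25.5 / 31.3 = 0.8147 m/s
v_mean = 0.84 × 0.8147 = 0.6843 m/s
Q = A × v_mean = 19.7 × 0.6843 = 13.48 m³/s

13.5 m³/s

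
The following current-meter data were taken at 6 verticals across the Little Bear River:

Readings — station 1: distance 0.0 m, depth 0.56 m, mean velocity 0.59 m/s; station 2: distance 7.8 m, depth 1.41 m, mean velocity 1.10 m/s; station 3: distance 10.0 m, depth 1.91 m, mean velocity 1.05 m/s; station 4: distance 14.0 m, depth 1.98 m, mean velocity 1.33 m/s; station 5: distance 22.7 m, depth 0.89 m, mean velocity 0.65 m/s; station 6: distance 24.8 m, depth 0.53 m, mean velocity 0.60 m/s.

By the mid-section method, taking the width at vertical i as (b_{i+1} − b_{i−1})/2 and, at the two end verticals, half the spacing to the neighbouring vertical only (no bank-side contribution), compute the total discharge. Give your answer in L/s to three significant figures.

35400 L/s

w_1 = (7.8 − 0.0)/2 = 3.9 m; q_1 = 0.59 × 0.56 × 3.9 = 1.289 m³/s
w_2 = (10.0 − 0.0)/2 = 5 m; q_2 = 1.10 × 1.41 × 5 = 7.755 m³/s
w_3 = (14.0 − 7.8)/2 = 3.1 m; q_3 = 1.05 × 1.91 × 3.1 = 6.217 m³/s
w_4 = (22.7 − 10.0)/2 = 6.35 m; q_4 = 1.33 × 1.98 × 6.35 = 16.72 m³/s
w_5 = (24.8 − 14.0)/2 = 5.4 m; q_5 = 0.65 × 0.89 × 5.4 = 3.124 m³/s
w_6 = (24.8 − 22.7)/2 = 1.05 m; q_6 = 0.60 × 0.53 × 1.05 = 0.3339 m³/s
Q = Σ qᵢ = 35.44 m³/s
= 35.44 × 1000 = 35440 L/s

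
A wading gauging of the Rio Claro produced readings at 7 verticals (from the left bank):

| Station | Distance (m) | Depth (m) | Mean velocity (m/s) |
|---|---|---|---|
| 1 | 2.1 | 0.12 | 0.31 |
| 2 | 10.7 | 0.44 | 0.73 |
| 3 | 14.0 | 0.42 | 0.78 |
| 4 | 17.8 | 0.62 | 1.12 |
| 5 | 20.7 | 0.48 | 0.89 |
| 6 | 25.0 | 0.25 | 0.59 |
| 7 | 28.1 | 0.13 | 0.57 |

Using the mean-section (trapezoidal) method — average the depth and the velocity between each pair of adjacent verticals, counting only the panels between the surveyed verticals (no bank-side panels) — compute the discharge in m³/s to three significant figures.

Panel 1-2: Δb = 8.6 m, d̄ = (0.12+0.44)/2 = 0.28, v̄ = (0.31+0.73)/2 = 0.52 → q = 8.6×0.28×0.52 = 1.252 m³/s
Panel 2-3: Δb = 3.3 m, d̄ = (0.44+0.42)/2 = 0.43, v̄ = (0.73+0.78)/2 = 0.755 → q = 3.3×0.43×0.755 = 1.071 m³/s
Panel 3-4: Δb = 3.8 m, d̄ = (0.42+0.62)/2 = 0.52, v̄ = (0.78+1.12)/2 = 0.95 → q = 3.8×0.52×0.95 = 1.877 m³/s
Panel 4-5: Δb = 2.9 m, d̄ = (0.62+0.48)/2 = 0.55, v̄ = (1.12+0.89)/2 = 1.005 → q = 2.9×0.55×1.005 = 1.603 m³/s
Panel 5-6: Δb = 4.3 m, d̄ = (0.48+0.25)/2 = 0.365, v̄ = (0.89+0.59)/2 = 0.74 → q = 4.3×0.365×0.74 = 1.161 m³/s
Panel 6-7: Δb = 3.1 m, d̄ = (0.25+0.13)/2 = 0.19, v̄ = (0.59+0.57)/2 = 0.58 → q = 3.1×0.19×0.58 = 0.3416 m³/s
Q = Σ q = 7.307 m³/s

7.31 m³/s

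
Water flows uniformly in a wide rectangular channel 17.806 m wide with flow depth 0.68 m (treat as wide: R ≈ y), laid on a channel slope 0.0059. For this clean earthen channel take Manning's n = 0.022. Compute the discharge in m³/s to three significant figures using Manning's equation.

32.7 m³/s

A = b·y = 17.806 × 0.68 = 12.11 m²
Wide channel: R ≈ y = 0.68 m
Q = (1/n)·A·R^(2/3)·S^(1/2) = (1/0.022) × 12.11 × 0.6800^(2/3) × 0.0059^(1/2) = 32.69 m³/s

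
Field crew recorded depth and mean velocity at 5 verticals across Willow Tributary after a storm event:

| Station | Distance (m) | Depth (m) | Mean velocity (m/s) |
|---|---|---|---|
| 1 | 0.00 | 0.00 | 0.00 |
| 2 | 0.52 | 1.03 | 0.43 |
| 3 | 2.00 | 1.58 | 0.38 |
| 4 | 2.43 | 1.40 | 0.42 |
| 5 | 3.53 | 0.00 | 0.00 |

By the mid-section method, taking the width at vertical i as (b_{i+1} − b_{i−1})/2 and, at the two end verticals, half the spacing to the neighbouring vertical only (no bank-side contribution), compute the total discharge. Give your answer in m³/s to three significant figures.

1.47 m³/s

w_2 = (2.00 − 0.00)/2 = 1 m; q_2 = 0.43 × 1.03 × 1 = 0.4429 m³/s
w_3 = (2.43 − 0.52)/2 = 0.955 m; q_3 = 0.38 × 1.58 × 0.955 = 0.5734 m³/s
w_4 = (3.53 − 2.00)/2 = 0.765 m; q_4 = 0.42 × 1.40 × 0.765 = 0.4498 m³/s
Stations 1, 5 contribute zero (depth or velocity is 0).
Q = Σ qᵢ = 1.466 m³/s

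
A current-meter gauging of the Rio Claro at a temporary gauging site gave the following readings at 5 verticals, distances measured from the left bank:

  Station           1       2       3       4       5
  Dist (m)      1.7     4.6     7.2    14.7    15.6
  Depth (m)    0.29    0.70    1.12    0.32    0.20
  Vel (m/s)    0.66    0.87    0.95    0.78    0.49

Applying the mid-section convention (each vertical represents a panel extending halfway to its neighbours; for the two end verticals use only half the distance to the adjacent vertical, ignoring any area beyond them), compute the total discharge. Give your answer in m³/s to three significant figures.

w_1 = (4.6 − 1.7)/2 = 1.45 m; q_1 = 0.66 × 0.29 × 1.45 = 0.2775 m³/s
w_2 = (7.2 − 1.7)/2 = 2.75 m; q_2 = 0.87 × 0.70 × 2.75 = 1.675 m³/s
w_3 = (14.7 − 4.6)/2 = 5.05 m; q_3 = 0.95 × 1.12 × 5.05 = 5.373 m³/s
w_4 = (15.6 − 7.2)/2 = 4.2 m; q_4 = 0.78 × 0.32 × 4.2 = 1.048 m³/s
w_5 = (15.6 − 14.7)/2 = 0.45 m; q_5 = 0.49 × 0.20 × 0.45 = 0.04410 m³/s
Q = Σ qᵢ = 8.418 m³/s

8.42 m³/s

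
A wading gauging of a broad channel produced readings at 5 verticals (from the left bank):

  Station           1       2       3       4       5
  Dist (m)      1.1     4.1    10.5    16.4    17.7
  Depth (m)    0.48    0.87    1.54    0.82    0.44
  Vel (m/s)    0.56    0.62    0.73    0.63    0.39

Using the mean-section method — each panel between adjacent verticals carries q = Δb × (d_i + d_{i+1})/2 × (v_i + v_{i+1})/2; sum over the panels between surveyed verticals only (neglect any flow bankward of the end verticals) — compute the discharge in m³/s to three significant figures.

11.6 m³/s

Panel 1-2: Δb = 3 m, d̄ = (0.48+0.87)/2 = 0.675, v̄ = (0.56+0.62)/2 = 0.59 → q = 3×0.675×0.59 = 1.195 m³/s
Panel 2-3: Δb = 6.4 m, d̄ = (0.87+1.54)/2 = 1.205, v̄ = (0.62+0.73)/2 = 0.675 → q = 6.4×1.205×0.675 = 5.206 m³/s
Panel 3-4: Δb = 5.9 m, d̄ = (1.54+0.82)/2 = 1.18, v̄ = (0.73+0.63)/2 = 0.68 → q = 5.9×1.18×0.68 = 4.734 m³/s
Panel 4-5: Δb = 1.3 m, d̄ = (0.82+0.44)/2 = 0.63, v̄ = (0.63+0.39)/2 = 0.51 → q = 1.3×0.63×0.51 = 0.4177 m³/s
Q = Σ q = 11.55 m³/s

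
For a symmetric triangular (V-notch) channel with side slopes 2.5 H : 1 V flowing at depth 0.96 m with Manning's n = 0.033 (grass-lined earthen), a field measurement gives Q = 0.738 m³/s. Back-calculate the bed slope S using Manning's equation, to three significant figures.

A = z·y² = 2.5×0.96² = 2.304 m²
P = 2y√(1+z²) = 2×0.96×√(1+2.5²) = 5.170 m
R = A/P = 2.304/5.170 = 0.4457 m
S = (Q·n / (1·A·R^(2/3)))² = (0.738×0.033 / (1×2.304×0.5835))² = 0.0003282

0.000328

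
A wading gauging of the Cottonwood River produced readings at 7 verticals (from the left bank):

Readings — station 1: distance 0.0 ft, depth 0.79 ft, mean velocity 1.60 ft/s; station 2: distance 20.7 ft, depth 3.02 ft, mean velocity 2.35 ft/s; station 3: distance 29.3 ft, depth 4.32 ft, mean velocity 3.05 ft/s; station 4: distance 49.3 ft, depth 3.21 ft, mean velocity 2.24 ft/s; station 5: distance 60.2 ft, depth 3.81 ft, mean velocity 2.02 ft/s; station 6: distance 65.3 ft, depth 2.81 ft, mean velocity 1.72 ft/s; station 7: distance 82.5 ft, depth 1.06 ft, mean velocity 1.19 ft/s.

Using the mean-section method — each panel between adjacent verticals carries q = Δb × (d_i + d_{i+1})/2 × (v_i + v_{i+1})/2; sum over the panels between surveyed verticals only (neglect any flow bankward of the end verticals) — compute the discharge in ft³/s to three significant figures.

524 ft³/s

Panel 1-2: Δb = 20.7 ft, d̄ = (0.79+3.02)/2 = 1.905, v̄ = (1.60+2.35)/2 = 1.975 → q = 20.7×1.905×1.975 = 77.88 ft³/s
Panel 2-3: Δb = 8.6 ft, d̄ = (3.02+4.32)/2 = 3.67, v̄ = (2.35+3.05)/2 = 2.7 → q = 8.6×3.67×2.7 = 85.22 ft³/s
Panel 3-4: Δb = 20 ft, d̄ = (4.32+3.21)/2 = 3.765, v̄ = (3.05+2.24)/2 = 2.645 → q = 20×3.765×2.645 = 199.2 ft³/s
Panel 4-5: Δb = 10.9 ft, d̄ = (3.21+3.81)/2 = 3.51, v̄ = (2.24+2.02)/2 = 2.13 → q = 10.9×3.51×2.13 = 81.49 ft³/s
Panel 5-6: Δb = 5.1 ft, d̄ = (3.81+2.81)/2 = 3.31, v̄ = (2.02+1.72)/2 = 1.87 → q = 5.1×3.31×1.87 = 31.57 ft³/s
Panel 6-7: Δb = 17.2 ft, d̄ = (2.81+1.06)/2 = 1.935, v̄ = (1.72+1.19)/2 = 1.455 → q = 17.2×1.935×1.455 = 48.43 ft³/s
Q = Σ q = 523.8 ft³/s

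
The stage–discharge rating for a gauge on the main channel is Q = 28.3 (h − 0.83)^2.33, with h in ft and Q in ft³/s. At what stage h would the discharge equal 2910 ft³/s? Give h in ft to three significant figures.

h − h₀ = (Q/C)^(1/b) = (2910/28.3)^(1/2.33) = 7.304 ft
h = 0.83 + 7.304 = 8.134 ft

8.13 ft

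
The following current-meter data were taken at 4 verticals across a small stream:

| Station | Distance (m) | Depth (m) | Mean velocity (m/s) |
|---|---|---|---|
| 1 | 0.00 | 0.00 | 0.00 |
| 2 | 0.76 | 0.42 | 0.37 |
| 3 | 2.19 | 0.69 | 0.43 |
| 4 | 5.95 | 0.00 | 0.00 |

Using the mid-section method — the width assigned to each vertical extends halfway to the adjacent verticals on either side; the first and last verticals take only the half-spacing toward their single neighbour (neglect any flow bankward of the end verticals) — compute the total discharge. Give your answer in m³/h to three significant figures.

w_2 = (2.19 − 0.00)/2 = 1.095 m; q_2 = 0.37 × 0.42 × 1.095 = 0.1702 m³/s
w_3 = (5.95 − 0.76)/2 = 2.595 m; q_3 = 0.43 × 0.69 × 2.595 = 0.7699 m³/s
Stations 1, 4 contribute zero (depth or velocity is 0).
Q = Σ qᵢ = 0.9401 m³/s
= 0.9401 × 3600 = 3384 m³/h

3380 m³/h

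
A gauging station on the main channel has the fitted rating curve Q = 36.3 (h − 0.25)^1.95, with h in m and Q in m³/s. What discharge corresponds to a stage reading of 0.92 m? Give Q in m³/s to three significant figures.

Q = 36.3 × (0.92 − 0.25)^1.95 = 36.3 × 0.67^1.95 = 16.62 m³/s

16.6 m³/s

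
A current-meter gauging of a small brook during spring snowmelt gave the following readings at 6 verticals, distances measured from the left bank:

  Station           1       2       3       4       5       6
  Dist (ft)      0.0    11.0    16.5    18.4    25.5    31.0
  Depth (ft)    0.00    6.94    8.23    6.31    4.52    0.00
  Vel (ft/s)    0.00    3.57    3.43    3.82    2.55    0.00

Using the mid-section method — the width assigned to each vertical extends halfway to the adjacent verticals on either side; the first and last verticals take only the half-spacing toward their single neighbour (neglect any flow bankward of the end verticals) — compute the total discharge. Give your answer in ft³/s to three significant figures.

490 ft³/s

w_2 = (16.5 − 0.0)/2 = 8.25 ft; q_2 = 3.57 × 6.94 × 8.25 = 204.4 ft³/s
w_3 = (18.4 − 11.0)/2 = 3.7 ft; q_3 = 3.43 × 8.23 × 3.7 = 104.4 ft³/s
w_4 = (25.5 − 16.5)/2 = 4.5 ft; q_4 = 3.82 × 6.31 × 4.5 = 108.5 ft³/s
w_5 = (31.0 − 18.4)/2 = 6.3 ft; q_5 = 2.55 × 4.52 × 6.3 = 72.61 ft³/s
Stations 1, 6 contribute zero (depth or velocity is 0).
Q = Σ qᵢ = 489.9 ft³/s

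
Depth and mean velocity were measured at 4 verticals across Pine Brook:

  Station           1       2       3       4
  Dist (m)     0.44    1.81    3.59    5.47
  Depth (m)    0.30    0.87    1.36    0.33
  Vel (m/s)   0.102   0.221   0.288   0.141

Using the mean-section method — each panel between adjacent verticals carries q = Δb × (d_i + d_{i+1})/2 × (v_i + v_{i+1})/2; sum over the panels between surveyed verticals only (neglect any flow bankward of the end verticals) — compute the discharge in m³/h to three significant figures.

Panel 1-2: Δb = 1.37 m, d̄ = (0.30+0.87)/2 = 0.585, v̄ = (0.102+0.221)/2 = 0.1615 → q = 1.37×0.585×0.1615 = 0.1294 m³/s
Panel 2-3: Δb = 1.78 m, d̄ = (0.87+1.36)/2 = 1.115, v̄ = (0.221+0.288)/2 = 0.2545 → q = 1.78×1.115×0.2545 = 0.5051 m³/s
Panel 3-4: Δb = 1.88 m, d̄ = (1.36+0.33)/2 = 0.845, v̄ = (0.288+0.141)/2 = 0.2145 → q = 1.88×0.845×0.2145 = 0.3408 m³/s
Q = Σ q = 0.9753 m³/s
= 0.9753 × 3600 = 3511 m³/h

3510 m³/h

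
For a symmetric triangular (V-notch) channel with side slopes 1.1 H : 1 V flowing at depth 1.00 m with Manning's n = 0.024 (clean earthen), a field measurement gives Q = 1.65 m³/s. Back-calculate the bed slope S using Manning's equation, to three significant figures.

A = z·y² = 1.1×1.00² = 1.100 m²
P = 2y√(1+z²) = 2×1.00×√(1+1.1²) = 2.973 m
R = A/P = 1.100/2.973 = 0.3700 m
S = (Q·n / (1·A·R^(2/3)))² = (1.65×0.024 / (1×1.100×0.5154))² = 0.004880

0.00488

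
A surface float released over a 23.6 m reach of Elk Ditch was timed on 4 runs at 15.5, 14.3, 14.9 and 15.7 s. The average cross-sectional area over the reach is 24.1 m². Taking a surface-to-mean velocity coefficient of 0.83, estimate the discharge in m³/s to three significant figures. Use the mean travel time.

t̄ = (15.5 + 14.3 + 14.9 + 15.7) / 4 = 15.1 s
v_surface = L / t̄ = 23.6 / 15.1 = 1.563 m/s
v_mean = 0.83 × 1.563 = 1.297 m/s
Q = A × v_mean = 24.1 × 1.297 = 31.26 m³/s

31.3 m³/s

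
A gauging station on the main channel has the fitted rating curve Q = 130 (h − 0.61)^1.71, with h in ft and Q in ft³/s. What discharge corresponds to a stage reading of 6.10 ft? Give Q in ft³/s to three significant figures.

Q = 130 × (6.10 − 0.61)^1.71 = 130 × 5.49^1.71 = 2391 ft³/s

2390 ft³/s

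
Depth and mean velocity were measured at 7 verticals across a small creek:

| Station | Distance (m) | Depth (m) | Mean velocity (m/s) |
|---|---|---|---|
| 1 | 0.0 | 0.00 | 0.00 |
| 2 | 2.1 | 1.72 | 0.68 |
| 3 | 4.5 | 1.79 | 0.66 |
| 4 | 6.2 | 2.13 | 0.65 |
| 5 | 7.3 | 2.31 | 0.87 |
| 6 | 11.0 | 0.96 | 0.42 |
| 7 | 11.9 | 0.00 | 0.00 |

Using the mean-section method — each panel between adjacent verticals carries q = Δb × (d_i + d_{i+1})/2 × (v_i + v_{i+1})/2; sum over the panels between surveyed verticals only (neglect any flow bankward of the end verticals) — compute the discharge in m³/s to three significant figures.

Panel 1-2: Δb = 2.1 m, d̄ = (0.00+1.72)/2 = 0.86, v̄ = (0.00+0.68)/2 = 0.34 → q = 2.1×0.86×0.34 = 0.6140 m³/s
Panel 2-3: Δb = 2.4 m, d̄ = (1.72+1.79)/2 = 1.755, v̄ = (0.68+0.66)/2 = 0.67 → q = 2.4×1.755×0.67 = 2.822 m³/s
Panel 3-4: Δb = 1.7 m, d̄ = (1.79+2.13)/2 = 1.96, v̄ = (0.66+0.65)/2 = 0.655 → q = 1.7×1.96×0.655 = 2.182 m³/s
Panel 4-5: Δb = 1.1 m, d̄ = (2.13+2.31)/2 = 2.22, v̄ = (0.65+0.87)/2 = 0.76 → q = 1.1×2.22×0.76 = 1.856 m³/s
Panel 5-6: Δb = 3.7 m, d̄ = (2.31+0.96)/2 = 1.635, v̄ = (0.87+0.42)/2 = 0.645 → q = 3.7×1.635×0.645 = 3.902 m³/s
Panel 6-7: Δb = 0.9 m, d̄ = (0.96+0.00)/2 = 0.48, v̄ = (0.42+0.00)/2 = 0.21 → q = 0.9×0.48×0.21 = 0.09072 m³/s
Q = Σ q = 11.47 m³/s

11.5 m³/s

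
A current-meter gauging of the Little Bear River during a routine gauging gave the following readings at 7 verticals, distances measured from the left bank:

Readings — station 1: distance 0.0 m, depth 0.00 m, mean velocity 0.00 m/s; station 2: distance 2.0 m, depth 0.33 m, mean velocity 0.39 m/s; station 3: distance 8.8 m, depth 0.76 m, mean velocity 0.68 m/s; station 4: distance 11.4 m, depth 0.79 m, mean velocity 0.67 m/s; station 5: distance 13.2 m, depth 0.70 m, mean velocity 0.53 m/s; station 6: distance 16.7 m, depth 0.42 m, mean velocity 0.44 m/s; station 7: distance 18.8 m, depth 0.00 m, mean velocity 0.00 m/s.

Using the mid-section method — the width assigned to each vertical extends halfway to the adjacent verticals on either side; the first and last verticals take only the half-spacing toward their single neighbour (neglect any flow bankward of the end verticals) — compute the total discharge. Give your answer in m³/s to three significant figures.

w_2 = (8.8 − 0.0)/2 = 4.4 m; q_2 = 0.39 × 0.33 × 4.4 = 0.5663 m³/s
w_3 = (11.4 − 2.0)/2 = 4.7 m; q_3 = 0.68 × 0.76 × 4.7 = 2.429 m³/s
w_4 = (13.2 − 8.8)/2 = 2.2 m; q_4 = 0.67 × 0.79 × 2.2 = 1.164 m³/s
w_5 = (16.7 − 11.4)/2 = 2.65 m; q_5 = 0.53 × 0.70 × 2.65 = 0.9832 m³/s
w_6 = (18.8 − 13.2)/2 = 2.8 m; q_6 = 0.44 × 0.42 × 2.8 = 0.5174 m³/s
Stations 1, 7 contribute zero (depth or velocity is 0).
Q = Σ qᵢ = 5.660 m³/s

5.66 m³/s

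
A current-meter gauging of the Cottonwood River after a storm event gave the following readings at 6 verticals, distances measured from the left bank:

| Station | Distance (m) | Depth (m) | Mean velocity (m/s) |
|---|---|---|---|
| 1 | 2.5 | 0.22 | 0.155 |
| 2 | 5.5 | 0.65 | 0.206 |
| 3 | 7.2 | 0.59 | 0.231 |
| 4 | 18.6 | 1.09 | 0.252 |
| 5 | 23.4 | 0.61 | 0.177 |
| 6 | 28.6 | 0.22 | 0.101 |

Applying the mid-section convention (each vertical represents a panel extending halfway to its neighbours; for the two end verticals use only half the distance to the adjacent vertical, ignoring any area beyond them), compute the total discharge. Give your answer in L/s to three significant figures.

w_1 = (5.5 − 2.5)/2 = 1.5 m; q_1 = 0.155 × 0.22 × 1.5 = 0.05115 m³/s
w_2 = (7.2 − 2.5)/2 = 2.35 m; q_2 = 0.206 × 0.65 × 2.35 = 0.3147 m³/s
w_3 = (18.6 − 5.5)/2 = 6.55 m; q_3 = 0.231 × 0.59 × 6.55 = 0.8927 m³/s
w_4 = (23.4 − 7.2)/2 = 8.1 m; q_4 = 0.252 × 1.09 × 8.1 = 2.225 m³/s
w_5 = (28.6 − 18.6)/2 = 5 m; q_5 = 0.177 × 0.61 × 5 = 0.5399 m³/s
w_6 = (28.6 − 23.4)/2 = 2.6 m; q_6 = 0.101 × 0.22 × 2.6 = 0.05777 m³/s
Q = Σ qᵢ = 4.081 m³/s
= 4.081 × 1000 = 4081 L/s

4080 L/s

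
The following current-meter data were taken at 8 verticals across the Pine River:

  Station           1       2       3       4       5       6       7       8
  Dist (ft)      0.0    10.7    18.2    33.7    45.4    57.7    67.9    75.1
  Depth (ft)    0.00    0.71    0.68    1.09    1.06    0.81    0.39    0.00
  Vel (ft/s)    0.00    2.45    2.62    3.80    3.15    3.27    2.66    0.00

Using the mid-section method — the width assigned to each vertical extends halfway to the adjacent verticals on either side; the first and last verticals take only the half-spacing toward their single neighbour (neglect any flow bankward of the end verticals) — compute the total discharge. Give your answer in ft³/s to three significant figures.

w_2 = (18.2 − 0.0)/2 = 9.1 ft; q_2 = 2.45 × 0.71 × 9.1 = 15.83 ft³/s
w_3 = (33.7 − 10.7)/2 = 11.5 ft; q_3 = 2.62 × 0.68 × 11.5 = 20.49 ft³/s
w_4 = (45.4 − 18.2)/2 = 13.6 ft; q_4 = 3.80 × 1.09 × 13.6 = 56.33 ft³/s
w_5 = (57.7 − 33.7)/2 = 12 ft; q_5 = 3.15 × 1.06 × 12 = 40.07 ft³/s
w_6 = (67.9 − 45.4)/2 = 11.25 ft; q_6 = 3.27 × 0.81 × 11.25 = 29.80 ft³/s
w_7 = (75.1 − 57.7)/2 = 8.7 ft; q_7 = 2.66 × 0.39 × 8.7 = 9.025 ft³/s
Stations 1, 8 contribute zero (depth or velocity is 0).
Q = Σ qᵢ = 171.5 ft³/s

172 ft³/s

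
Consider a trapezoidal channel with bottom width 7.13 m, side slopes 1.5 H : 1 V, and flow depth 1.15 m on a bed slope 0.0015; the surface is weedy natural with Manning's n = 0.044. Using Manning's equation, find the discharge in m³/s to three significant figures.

8.37 m³/s

A = (b + z·y)·y = (7.13 + 1.5×1.15)×1.15 = 10.18 m²
P = b + 2y√(1+z²) = 7.13 + 2×1.15×√(1+1.5²) = 11.28 m
R = A/P = 10.18/11.28 = 0.9031 m
Q = (1/n)·A·R^(2/3)·S^(1/2) = (1/0.044) × 10.18 × 0.9031^(2/3) × 0.0015^(1/2) = 8.374 m³/s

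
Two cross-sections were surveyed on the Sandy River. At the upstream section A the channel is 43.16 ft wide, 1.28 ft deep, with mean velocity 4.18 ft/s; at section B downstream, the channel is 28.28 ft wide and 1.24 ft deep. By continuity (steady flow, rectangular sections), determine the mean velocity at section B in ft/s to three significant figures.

6.59 ft/s

Q = A₁V₁ = (43.16×1.28) × 4.18 = 230.9 ft³/s
A₂ = 28.28 × 1.24 = 35.07 ft²
V₂ = Q/A₂ = 230.9/35.07 = 6.585 ft/s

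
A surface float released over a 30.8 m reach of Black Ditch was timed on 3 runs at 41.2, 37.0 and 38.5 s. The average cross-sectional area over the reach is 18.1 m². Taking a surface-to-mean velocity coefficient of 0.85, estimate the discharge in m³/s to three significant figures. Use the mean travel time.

t̄ = (41.2 + 37.0 + 38.5) / 3 = 38.9 s
v_surface = L / t̄ = 30.8 / 38.9 = 0.7918 m/s
v_mean = 0.85 × 0.7918 = 0.6730 m/s
Q = A × v_mean = 18.1 × 0.6730 = 12.18 m³/s

12.2 m³/s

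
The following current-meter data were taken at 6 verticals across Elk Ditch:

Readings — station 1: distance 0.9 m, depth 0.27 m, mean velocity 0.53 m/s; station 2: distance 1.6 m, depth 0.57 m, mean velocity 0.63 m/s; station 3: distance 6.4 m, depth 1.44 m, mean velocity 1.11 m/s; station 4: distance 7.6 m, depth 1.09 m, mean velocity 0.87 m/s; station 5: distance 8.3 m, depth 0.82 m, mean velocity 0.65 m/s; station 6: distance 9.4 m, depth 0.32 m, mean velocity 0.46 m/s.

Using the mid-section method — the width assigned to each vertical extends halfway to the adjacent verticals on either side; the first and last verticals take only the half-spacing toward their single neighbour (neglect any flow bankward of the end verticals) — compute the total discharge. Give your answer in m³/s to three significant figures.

7.29 m³/s

w_1 = (1.6 − 0.9)/2 = 0.35 m; q_1 = 0.53 × 0.27 × 0.35 = 0.05009 m³/s
w_2 = (6.4 − 0.9)/2 = 2.75 m; q_2 = 0.63 × 0.57 × 2.75 = 0.9875 m³/s
w_3 = (7.6 − 1.6)/2 = 3 m; q_3 = 1.11 × 1.44 × 3 = 4.795 m³/s
w_4 = (8.3 − 6.4)/2 = 0.95 m; q_4 = 0.87 × 1.09 × 0.95 = 0.9009 m³/s
w_5 = (9.4 − 7.6)/2 = 0.9 m; q_5 = 0.65 × 0.82 × 0.9 = 0.4797 m³/s
w_6 = (9.4 − 8.3)/2 = 0.55 m; q_6 = 0.46 × 0.32 × 0.55 = 0.08096 m³/s
Q = Σ qᵢ = 7.294 m³/s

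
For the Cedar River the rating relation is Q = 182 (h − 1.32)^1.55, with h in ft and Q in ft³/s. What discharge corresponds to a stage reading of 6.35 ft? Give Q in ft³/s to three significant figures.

2230 ft³/s

Q = 182 × (6.35 − 1.32)^1.55 = 182 × 5.03^1.55 = 2226 ft³/s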